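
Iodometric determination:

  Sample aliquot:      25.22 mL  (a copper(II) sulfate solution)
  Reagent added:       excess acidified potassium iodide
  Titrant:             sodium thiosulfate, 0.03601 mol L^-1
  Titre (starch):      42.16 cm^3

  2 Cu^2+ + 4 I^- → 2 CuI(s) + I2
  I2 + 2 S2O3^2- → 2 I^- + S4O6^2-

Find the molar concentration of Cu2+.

0.06020 mol/L

n(S2O3^2-) = 0.04216 × 0.03601 = 1.518 × 10^-3 mol
n(I2) = n(S2O3^2-)/2 = 7.591 × 10^-4 mol
From the 2:1 ratio, n(Cu2+) in the aliquot = 2/1 × 7.591 × 10^-4 = 1.518 × 10^-3 mol
[Cu2+] = 1.518 × 10^-3 / 0.02522 = 0.06020 mol/L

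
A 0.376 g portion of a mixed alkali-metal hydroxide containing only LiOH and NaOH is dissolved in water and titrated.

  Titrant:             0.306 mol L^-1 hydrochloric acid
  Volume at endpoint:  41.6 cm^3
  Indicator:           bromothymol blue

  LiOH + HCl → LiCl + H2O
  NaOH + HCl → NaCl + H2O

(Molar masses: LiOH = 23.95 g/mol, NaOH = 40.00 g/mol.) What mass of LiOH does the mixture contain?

0.199 g

n(HCl) = 0.0416 × 0.306 = 0.0127 mol
Let x = n(LiOH), y = n(NaOH).
Titrant: 1x + 1y = 0.0127;  mass: 23.95x + 40.00y = 0.376
Solving, x = 8.30 × 10^-3 mol, y = 4.43 × 10^-3 mol
mass of LiOH = 8.30 × 10^-3 × 23.95 = 0.199 g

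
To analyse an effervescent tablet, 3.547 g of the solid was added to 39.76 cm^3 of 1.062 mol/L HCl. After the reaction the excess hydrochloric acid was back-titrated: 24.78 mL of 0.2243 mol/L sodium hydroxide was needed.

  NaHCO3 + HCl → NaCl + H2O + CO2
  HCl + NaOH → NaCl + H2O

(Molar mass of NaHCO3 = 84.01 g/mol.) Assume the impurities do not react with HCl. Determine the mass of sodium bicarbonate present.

3.080 g

n(HCl) added = 0.03976 × 1.062 = 0.04223 mol
n(NaOH) used in back-titration = 0.02478 × 0.2243 = 5.558 × 10^-3 mol
n(HCl) left over = 5.558 × 10^-3 mol (1:1 ratio)
n(HCl) consumed by analyte = 0.04223 − 5.558 × 10^-3 = 0.03667 mol
n(NaHCO3) = 0.03667 mol (1:1 ratio)
mass of NaHCO3 = 0.03667 × 84.01 = 3.080 g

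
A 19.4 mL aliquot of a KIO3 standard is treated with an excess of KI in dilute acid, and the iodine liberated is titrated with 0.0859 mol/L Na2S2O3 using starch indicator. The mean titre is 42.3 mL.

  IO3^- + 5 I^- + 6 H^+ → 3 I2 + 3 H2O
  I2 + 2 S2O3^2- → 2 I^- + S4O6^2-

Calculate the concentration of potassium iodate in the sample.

n(S2O3^2-) = 0.0423 × 0.0859 = 3.63 × 10^-3 mol
n(I2) = n(S2O3^2-)/2 = 1.82 × 10^-3 mol
From the 1:3 ratio, n(IO3^-) in the aliquot = 1/3 × 1.82 × 10^-3 = 6.06 × 10^-4 mol
[IO3^-] = 6.06 × 10^-4 / 0.0194 = 0.0312 mol/L

0.0312 mol/L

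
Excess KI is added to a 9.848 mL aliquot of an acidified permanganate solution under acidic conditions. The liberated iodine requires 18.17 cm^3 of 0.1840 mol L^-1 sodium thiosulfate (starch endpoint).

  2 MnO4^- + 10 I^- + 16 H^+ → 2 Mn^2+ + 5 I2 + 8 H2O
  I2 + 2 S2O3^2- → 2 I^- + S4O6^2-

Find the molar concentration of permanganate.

n(S2O3^2-) = 0.01817 × 0.1840 = 3.343 × 10^-3 mol
n(I2) = n(S2O3^2-)/2 = 1.672 × 10^-3 mol
From the 2:5 ratio, n(MnO4^-) in the aliquot = 2/5 × 1.672 × 10^-3 = 6.687 × 10^-4 mol
[MnO4^-] = 6.687 × 10^-4 / 0.009848 = 0.06790 mol/L

0.06790 mol/L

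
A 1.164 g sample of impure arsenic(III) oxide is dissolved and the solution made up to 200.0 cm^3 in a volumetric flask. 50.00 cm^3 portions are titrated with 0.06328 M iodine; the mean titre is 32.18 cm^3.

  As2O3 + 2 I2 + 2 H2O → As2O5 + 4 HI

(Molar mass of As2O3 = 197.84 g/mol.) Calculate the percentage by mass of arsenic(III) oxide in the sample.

n(I2) per titration = 0.03218 × 0.06328 = 2.036 × 10^-3 mol
From the 1:2 ratio, n(As2O3) in each aliquot = 1/2 × 2.036 × 10^-3 = 1.018 × 10^-3 mol
n(As2O3) in the whole flask = 1.018 × 10^-3 × 200.0/50.00 = 4.073 × 10^-3 mol
mass of As2O3 = 4.073 × 10^-3 × 197.84 = 0.8057 g
% As2O3 = 0.8057 / 1.164 × 100 = 69.22 %

69.22 %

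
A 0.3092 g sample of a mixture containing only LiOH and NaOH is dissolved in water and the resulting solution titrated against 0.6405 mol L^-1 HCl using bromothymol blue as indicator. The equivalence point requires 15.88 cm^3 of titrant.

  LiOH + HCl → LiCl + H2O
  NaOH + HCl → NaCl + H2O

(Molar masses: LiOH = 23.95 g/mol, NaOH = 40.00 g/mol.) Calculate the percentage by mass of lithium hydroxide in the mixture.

47.12 %

n(HCl) = 0.01588 × 0.6405 = 0.01017 mol
Let x = n(LiOH), y = n(NaOH).
Titrant: 1x + 1y = 0.01017;  mass: 23.95x + 40.00y = 0.3092
Solving, x = 6.084 × 10^-3 mol, y = 4.087 × 10^-3 mol
mass of LiOH = 6.084 × 10^-3 × 23.95 = 0.1457 g
% LiOH = 0.1457 / 0.3092 × 100 = 47.12 %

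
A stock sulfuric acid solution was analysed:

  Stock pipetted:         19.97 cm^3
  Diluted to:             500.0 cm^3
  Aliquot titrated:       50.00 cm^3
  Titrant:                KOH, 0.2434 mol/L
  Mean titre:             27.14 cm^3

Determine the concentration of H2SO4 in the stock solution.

1.654 mol/L

H2SO4 + 2 KOH → K2SO4 + 2 H2O
n(KOH) = 0.02714 × 0.2434 = 6.606 × 10^-3 mol
From the 1:2 ratio, n(H2SO4) in the aliquot = 1/2 × 6.606 × 10^-3 = 3.303 × 10^-3 mol
[H2SO4]_dilute = 3.303 × 10^-3 / 0.05000 = 0.06606 mol/L
Dilution factor = 500.0 / 19.97 = 25.04
[H2SO4]_stock = 0.06606 × 25.04 = 1.654 mol/L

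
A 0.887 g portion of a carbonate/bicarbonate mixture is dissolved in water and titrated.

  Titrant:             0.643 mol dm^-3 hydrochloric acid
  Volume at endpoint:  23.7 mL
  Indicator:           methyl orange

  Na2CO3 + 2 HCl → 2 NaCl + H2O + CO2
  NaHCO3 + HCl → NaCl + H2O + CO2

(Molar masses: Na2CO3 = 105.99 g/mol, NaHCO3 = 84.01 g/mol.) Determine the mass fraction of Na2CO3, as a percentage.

n(HCl) = 0.0237 × 0.643 = 0.0152 mol
Let x = n(Na2CO3), y = n(NaHCO3).
Titrant: 2x + 1y = 0.0152;  mass: 105.99x + 84.01y = 0.887
Solving, x = 6.34 × 10^-3 mol, y = 2.56 × 10^-3 mol
mass of Na2CO3 = 6.34 × 10^-3 × 105.99 = 0.672 g
% Na2CO3 = 0.672 / 0.887 × 100 = 75.8 %

75.8 %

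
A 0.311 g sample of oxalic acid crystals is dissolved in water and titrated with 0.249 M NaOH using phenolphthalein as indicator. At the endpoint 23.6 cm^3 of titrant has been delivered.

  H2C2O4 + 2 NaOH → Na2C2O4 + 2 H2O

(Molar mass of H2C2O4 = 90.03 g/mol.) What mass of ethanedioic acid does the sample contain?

0.265 g

n(NaOH) = 0.0236 L × 0.249 mol/L = 5.88 × 10^-3 mol
From the 1:2 ratio, n(H2C2O4) = 1/2 × 5.88 × 10^-3 = 2.94 × 10^-3 mol
mass of H2C2O4 = 2.94 × 10^-3 × 90.03 g/mol = 0.265 g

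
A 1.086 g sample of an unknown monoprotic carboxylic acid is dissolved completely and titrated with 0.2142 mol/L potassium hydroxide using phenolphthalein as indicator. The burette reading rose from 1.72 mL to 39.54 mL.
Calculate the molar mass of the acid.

n(KOH) = 0.03782 L × 0.2142 mol/L = 8.101 × 10^-3 mol
n(HA) = 8.101 × 10^-3 mol (1:1 ratio)
M = m / n = 1.086 g / 8.101 × 10^-3 mol = 134.1 g/mol

134.1 g/mol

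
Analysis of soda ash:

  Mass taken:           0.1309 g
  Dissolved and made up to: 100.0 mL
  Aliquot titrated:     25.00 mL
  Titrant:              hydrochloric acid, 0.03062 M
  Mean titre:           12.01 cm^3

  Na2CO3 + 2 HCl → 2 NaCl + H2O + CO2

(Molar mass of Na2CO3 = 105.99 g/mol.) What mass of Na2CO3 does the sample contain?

0.07795 g

n(HCl) per titration = 0.01201 × 0.03062 = 3.677 × 10^-4 mol
From the 1:2 ratio, n(Na2CO3) in each aliquot = 1/2 × 3.677 × 10^-4 = 1.839 × 10^-4 mol
n(Na2CO3) in the whole flask = 1.839 × 10^-4 × 100.0/25.00 = 7.355 × 10^-4 mol
mass of Na2CO3 = 7.355 × 10^-4 × 105.99 = 0.07795 g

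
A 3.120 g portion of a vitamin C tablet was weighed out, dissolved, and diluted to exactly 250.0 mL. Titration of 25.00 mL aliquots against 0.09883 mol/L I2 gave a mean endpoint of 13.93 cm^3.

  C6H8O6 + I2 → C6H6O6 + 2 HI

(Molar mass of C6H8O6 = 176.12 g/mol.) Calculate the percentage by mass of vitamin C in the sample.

n(I2) per titration = 0.01393 × 0.09883 = 1.377 × 10^-3 mol
n(C6H8O6) in each aliquot = 1.377 × 10^-3 mol (1:1 ratio)
n(C6H8O6) in the whole flask = 1.377 × 10^-3 × 250.0/25.00 = 0.01377 mol
mass of C6H8O6 = 0.01377 × 176.12 = 2.425 g
% C6H8O6 = 2.425 / 3.120 × 100 = 77.71 %

77.71 %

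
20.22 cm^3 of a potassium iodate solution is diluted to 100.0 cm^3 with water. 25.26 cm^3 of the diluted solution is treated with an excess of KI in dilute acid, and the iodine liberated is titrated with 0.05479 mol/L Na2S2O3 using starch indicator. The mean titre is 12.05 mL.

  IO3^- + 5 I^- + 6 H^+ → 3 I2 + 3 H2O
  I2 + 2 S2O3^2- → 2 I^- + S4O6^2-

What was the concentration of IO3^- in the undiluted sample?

0.02154 mol/L

n(S2O3^2-) = 0.01205 × 0.05479 = 6.602 × 10^-4 mol
n(I2) = n(S2O3^2-)/2 = 3.301 × 10^-4 mol
From the 1:3 ratio, n(IO3^-) in the aliquot = 1/3 × 3.301 × 10^-4 = 1.100 × 10^-4 mol
[IO3^-]_dilute = 1.100 × 10^-4 / 0.02526 = 0.004356 mol/L
[IO3^-]_original = 0.004356 × 100.0/20.22 = 0.02154 mol/L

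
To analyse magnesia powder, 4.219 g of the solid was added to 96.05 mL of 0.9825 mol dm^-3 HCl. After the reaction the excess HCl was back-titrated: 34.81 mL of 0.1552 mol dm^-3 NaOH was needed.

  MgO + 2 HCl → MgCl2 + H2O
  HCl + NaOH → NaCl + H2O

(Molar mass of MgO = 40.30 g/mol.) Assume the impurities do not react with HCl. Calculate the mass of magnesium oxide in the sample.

n(HCl) added = 0.09605 × 0.9825 = 0.09437 mol
n(NaOH) used in back-titration = 0.03481 × 0.1552 = 5.403 × 10^-3 mol
n(HCl) left over = 5.403 × 10^-3 mol (1:1 ratio)
n(HCl) consumed by analyte = 0.09437 − 5.403 × 10^-3 = 0.08897 mol
From the 1:2 ratio, n(MgO) = 1/2 × 0.08897 = 0.04448 mol
mass of MgO = 0.04448 × 40.30 = 1.793 g

1.793 g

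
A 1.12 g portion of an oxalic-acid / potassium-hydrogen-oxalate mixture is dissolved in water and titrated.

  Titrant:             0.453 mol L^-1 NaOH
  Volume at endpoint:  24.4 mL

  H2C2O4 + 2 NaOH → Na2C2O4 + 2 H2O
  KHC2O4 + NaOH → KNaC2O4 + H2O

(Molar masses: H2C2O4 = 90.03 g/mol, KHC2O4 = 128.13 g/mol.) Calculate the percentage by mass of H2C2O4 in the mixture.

n(NaOH) = 0.0244 × 0.453 = 0.0111 mol
Let x = n(H2C2O4), y = n(KHC2O4).
Titrant: 2x + 1y = 0.0111;  mass: 90.03x + 128.13y = 1.12
Solving, x = 1.78 × 10^-3 mol, y = 7.49 × 10^-3 mol
mass of H2C2O4 = 1.78 × 10^-3 × 90.03 = 0.160 g
% H2C2O4 = 0.160 / 1.12 × 100 = 14.3 %

14.3 %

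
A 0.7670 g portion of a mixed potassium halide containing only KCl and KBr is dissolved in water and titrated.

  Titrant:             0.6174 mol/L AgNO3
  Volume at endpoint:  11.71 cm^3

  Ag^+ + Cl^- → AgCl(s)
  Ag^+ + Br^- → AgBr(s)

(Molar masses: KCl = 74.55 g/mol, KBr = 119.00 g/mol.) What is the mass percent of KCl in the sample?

n(AgNO3) = 0.01171 × 0.6174 = 7.230 × 10^-3 mol
Let x = n(KCl), y = n(KBr).
Titrant: 1x + 1y = 7.230 × 10^-3;  mass: 74.55x + 119.00y = 0.7670
Solving, x = 2.100 × 10^-3 mol, y = 5.130 × 10^-3 mol
mass of KCl = 2.100 × 10^-3 × 74.55 = 0.1565 g
% KCl = 0.1565 / 0.7670 × 100 = 20.41 %

20.41 %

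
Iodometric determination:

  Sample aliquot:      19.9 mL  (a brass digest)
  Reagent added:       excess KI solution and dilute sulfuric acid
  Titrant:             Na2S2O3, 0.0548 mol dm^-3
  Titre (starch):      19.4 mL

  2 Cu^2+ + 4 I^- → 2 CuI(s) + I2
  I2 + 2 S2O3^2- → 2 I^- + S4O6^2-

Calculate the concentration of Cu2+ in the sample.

n(S2O3^2-) = 0.0194 × 0.0548 = 1.06 × 10^-3 mol
n(I2) = n(S2O3^2-)/2 = 5.32 × 10^-4 mol
From the 2:1 ratio, n(Cu2+) in the aliquot = 2/1 × 5.32 × 10^-4 = 1.06 × 10^-3 mol
[Cu2+] = 1.06 × 10^-3 / 0.0199 = 0.0534 mol/L

0.0534 mol/L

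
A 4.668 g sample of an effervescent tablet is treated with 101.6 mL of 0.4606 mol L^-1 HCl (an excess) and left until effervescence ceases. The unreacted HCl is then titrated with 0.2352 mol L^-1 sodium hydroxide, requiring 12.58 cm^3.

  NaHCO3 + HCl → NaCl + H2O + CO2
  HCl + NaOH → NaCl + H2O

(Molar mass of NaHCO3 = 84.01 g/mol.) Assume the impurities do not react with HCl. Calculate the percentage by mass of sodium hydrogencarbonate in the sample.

78.90 %

n(HCl) added = 0.1016 × 0.4606 = 0.04680 mol
n(NaOH) used in back-titration = 0.01258 × 0.2352 = 2.959 × 10^-3 mol
n(HCl) left over = 2.959 × 10^-3 mol (1:1 ratio)
n(HCl) consumed by analyte = 0.04680 − 2.959 × 10^-3 = 0.04384 mol
n(NaHCO3) = 0.04384 mol (1:1 ratio)
mass of NaHCO3 = 0.04384 × 84.01 = 3.683 g
% NaHCO3 = 3.683 / 4.668 × 100 = 78.90 %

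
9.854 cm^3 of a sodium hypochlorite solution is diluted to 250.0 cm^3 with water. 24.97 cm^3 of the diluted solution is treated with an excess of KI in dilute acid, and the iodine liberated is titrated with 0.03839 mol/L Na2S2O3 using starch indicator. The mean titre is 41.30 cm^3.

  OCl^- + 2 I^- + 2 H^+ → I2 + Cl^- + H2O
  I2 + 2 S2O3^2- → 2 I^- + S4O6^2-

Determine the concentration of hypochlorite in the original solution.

n(S2O3^2-) = 0.04130 × 0.03839 = 1.586 × 10^-3 mol
n(I2) = n(S2O3^2-)/2 = 7.928 × 10^-4 mol
n(OCl^-) in the aliquot = 7.928 × 10^-4 mol (1:1 ratio)
[OCl^-]_dilute = 7.928 × 10^-4 / 0.02497 = 0.03175 mol/L
[OCl^-]_original = 0.03175 × 250.0/9.854 = 0.8055 mol/L

0.8055 mol/L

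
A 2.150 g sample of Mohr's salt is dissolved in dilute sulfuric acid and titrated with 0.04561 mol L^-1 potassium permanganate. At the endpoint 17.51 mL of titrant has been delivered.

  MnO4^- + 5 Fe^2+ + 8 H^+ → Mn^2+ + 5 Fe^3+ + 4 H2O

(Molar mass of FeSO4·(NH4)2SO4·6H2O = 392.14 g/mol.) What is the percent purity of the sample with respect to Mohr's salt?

72.83 %

n(KMnO4) = 0.01751 L × 0.04561 mol/L = 7.986 × 10^-4 mol
From the 5:1 ratio, n(FeSO4·(NH4)2SO4·6H2O) = 5/1 × 7.986 × 10^-4 = 3.993 × 10^-3 mol
mass of FeSO4·(NH4)2SO4·6H2O = 3.993 × 10^-3 × 392.14 g/mol = 1.566 g
% FeSO4·(NH4)2SO4·6H2O = 1.566 / 2.150 × 100 = 72.83 %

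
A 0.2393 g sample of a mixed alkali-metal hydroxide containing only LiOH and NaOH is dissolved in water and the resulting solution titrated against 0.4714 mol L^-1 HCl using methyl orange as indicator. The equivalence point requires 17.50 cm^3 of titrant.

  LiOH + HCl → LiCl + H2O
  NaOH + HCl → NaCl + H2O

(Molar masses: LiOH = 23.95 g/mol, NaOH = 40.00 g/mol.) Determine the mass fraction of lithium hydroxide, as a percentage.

n(HCl) = 0.01750 × 0.4714 = 8.249 × 10^-3 mol
Let x = n(LiOH), y = n(NaOH).
Titrant: 1x + 1y = 8.249 × 10^-3;  mass: 23.95x + 40.00y = 0.2393
Solving, x = 5.650 × 10^-3 mol, y = 2.600 × 10^-3 mol
mass of LiOH = 5.650 × 10^-3 × 23.95 = 0.1353 g
% LiOH = 0.1353 / 0.2393 × 100 = 56.55 %

56.55 %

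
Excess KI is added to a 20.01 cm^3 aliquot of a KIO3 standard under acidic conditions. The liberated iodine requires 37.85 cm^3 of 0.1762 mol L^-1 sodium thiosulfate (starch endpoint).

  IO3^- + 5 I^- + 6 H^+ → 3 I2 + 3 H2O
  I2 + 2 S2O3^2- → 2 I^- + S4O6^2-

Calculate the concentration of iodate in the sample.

n(S2O3^2-) = 0.03785 × 0.1762 = 6.669 × 10^-3 mol
n(I2) = n(S2O3^2-)/2 = 3.335 × 10^-3 mol
From the 1:3 ratio, n(IO3^-) in the aliquot = 1/3 × 3.335 × 10^-3 = 1.112 × 10^-3 mol
[IO3^-] = 1.112 × 10^-3 / 0.02001 = 0.05555 mol/L

0.05555 mol/L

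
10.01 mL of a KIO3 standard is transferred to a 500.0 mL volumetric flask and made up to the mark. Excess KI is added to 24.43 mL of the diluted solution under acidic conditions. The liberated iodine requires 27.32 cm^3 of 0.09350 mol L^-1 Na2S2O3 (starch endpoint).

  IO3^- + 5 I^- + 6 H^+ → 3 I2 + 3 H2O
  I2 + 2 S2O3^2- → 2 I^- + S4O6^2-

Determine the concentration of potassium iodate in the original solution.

0.8705 mol/L

n(S2O3^2-) = 0.02732 × 0.09350 = 2.554 × 10^-3 mol
n(I2) = n(S2O3^2-)/2 = 1.277 × 10^-3 mol
From the 1:3 ratio, n(IO3^-) in the aliquot = 1/3 × 1.277 × 10^-3 = 4.257 × 10^-4 mol
[IO3^-]_dilute = 4.257 × 10^-4 / 0.02443 = 0.01743 mol/L
[IO3^-]_original = 0.01743 × 500.0/10.01 = 0.8705 mol/L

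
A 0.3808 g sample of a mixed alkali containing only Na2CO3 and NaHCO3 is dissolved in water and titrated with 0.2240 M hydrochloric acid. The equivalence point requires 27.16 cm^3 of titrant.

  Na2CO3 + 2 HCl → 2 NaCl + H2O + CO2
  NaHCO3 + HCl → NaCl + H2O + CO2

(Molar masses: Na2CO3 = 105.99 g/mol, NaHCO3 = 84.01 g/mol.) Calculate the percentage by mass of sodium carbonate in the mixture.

n(HCl) = 0.02716 × 0.2240 = 6.084 × 10^-3 mol
Let x = n(Na2CO3), y = n(NaHCO3).
Titrant: 2x + 1y = 6.084 × 10^-3;  mass: 105.99x + 84.01y = 0.3808
Solving, x = 2.101 × 10^-3 mol, y = 1.883 × 10^-3 mol
mass of Na2CO3 = 2.101 × 10^-3 × 105.99 = 0.2226 g
% Na2CO3 = 0.2226 / 0.3808 × 100 = 58.47 %

58.47 %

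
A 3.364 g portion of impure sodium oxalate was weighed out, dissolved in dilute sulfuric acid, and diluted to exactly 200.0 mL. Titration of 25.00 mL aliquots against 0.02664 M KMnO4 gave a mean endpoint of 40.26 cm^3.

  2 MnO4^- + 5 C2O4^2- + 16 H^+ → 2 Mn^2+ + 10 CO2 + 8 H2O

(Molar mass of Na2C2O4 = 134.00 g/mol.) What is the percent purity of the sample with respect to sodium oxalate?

n(KMnO4) per titration = 0.04026 × 0.02664 = 1.073 × 10^-3 mol
From the 5:2 ratio, n(Na2C2O4) in each aliquot = 5/2 × 1.073 × 10^-3 = 2.681 × 10^-3 mol
n(Na2C2O4) in the whole flask = 2.681 × 10^-3 × 200.0/25.00 = 0.02145 mol
mass of Na2C2O4 = 0.02145 × 134.00 = 2.874 g
% Na2C2O4 = 2.874 / 3.364 × 100 = 85.45 %

85.45 %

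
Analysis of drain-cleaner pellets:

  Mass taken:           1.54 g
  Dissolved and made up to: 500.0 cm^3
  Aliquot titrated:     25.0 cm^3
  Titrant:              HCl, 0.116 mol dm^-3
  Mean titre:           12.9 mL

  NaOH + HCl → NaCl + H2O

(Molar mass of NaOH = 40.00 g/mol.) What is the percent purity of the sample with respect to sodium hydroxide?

77.7 %

n(HCl) per titration = 0.0129 × 0.116 = 1.50 × 10^-3 mol
n(NaOH) in each aliquot = 1.50 × 10^-3 mol (1:1 ratio)
n(NaOH) in the whole flask = 1.50 × 10^-3 × 500.0/25.0 = 0.0299 mol
mass of NaOH = 0.0299 × 40.00 = 1.20 g
% NaOH = 1.20 / 1.54 × 100 = 77.7 %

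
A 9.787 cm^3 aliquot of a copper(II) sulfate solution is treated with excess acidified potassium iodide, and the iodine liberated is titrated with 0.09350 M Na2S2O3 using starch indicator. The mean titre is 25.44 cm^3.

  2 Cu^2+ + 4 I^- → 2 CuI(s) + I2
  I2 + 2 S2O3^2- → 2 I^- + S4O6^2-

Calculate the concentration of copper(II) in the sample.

0.2430 M

n(S2O3^2-) = 0.02544 × 0.09350 = 2.379 × 10^-3 mol
n(I2) = n(S2O3^2-)/2 = 1.189 × 10^-3 mol
From the 2:1 ratio, n(Cu2+) in the aliquot = 2/1 × 1.189 × 10^-3 = 2.379 × 10^-3 mol
[Cu2+] = 2.379 × 10^-3 / 0.009787 = 0.2430 mol/L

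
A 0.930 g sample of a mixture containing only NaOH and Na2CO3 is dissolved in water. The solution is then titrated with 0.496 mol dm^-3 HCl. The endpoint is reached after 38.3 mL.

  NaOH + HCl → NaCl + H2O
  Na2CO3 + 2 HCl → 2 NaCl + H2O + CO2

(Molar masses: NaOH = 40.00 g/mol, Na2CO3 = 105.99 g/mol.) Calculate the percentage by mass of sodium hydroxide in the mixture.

n(HCl) = 0.0383 × 0.496 = 0.0190 mol
Let x = n(NaOH), y = n(Na2CO3).
Titrant: 1x + 2y = 0.0190;  mass: 40.00x + 105.99y = 0.930
Solving, x = 5.90 × 10^-3 mol, y = 6.55 × 10^-3 mol
mass of NaOH = 5.90 × 10^-3 × 40.00 = 0.236 g
% NaOH = 0.236 / 0.930 × 100 = 25.4 %

25.4 %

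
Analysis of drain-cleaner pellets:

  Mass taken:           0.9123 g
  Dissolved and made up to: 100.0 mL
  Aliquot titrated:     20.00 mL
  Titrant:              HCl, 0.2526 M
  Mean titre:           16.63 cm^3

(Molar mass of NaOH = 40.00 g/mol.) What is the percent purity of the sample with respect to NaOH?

92.09 %

NaOH + HCl → NaCl + H2O
n(HCl) per titration = 0.01663 × 0.2526 = 4.201 × 10^-3 mol
n(NaOH) in each aliquot = 4.201 × 10^-3 mol (1:1 ratio)
n(NaOH) in the whole flask = 4.201 × 10^-3 × 100.0/20.00 = 0.02100 mol
mass of NaOH = 0.02100 × 40.00 = 0.8401 g
% NaOH = 0.8401 / 0.9123 × 100 = 92.09 %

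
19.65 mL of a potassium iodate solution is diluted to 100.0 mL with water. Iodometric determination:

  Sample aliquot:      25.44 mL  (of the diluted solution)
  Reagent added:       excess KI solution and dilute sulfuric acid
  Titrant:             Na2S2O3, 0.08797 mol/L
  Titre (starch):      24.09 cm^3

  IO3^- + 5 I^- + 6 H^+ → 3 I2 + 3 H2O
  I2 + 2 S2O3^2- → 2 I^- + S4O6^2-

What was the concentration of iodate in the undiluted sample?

0.07065 mol/L

n(S2O3^2-) = 0.02409 × 0.08797 = 2.119 × 10^-3 mol
n(I2) = n(S2O3^2-)/2 = 1.060 × 10^-3 mol
From the 1:3 ratio, n(IO3^-) in the aliquot = 1/3 × 1.060 × 10^-3 = 3.532 × 10^-4 mol
[IO3^-]_dilute = 3.532 × 10^-4 / 0.02544 = 0.01388 mol/L
[IO3^-]_original = 0.01388 × 100.0/19.65 = 0.07065 mol/L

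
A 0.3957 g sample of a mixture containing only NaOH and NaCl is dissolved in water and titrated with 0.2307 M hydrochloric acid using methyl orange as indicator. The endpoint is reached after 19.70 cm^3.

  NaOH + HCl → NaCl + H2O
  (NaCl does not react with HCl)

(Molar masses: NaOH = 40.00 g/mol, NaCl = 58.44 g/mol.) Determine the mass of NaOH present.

n(HCl) = 0.01970 × 0.2307 = 4.545 × 10^-3 mol
Let x = n(NaOH), y = n(NaCl).
Titrant: 1x = 4.545 × 10^-3;  mass: 40.00x + 58.44y = 0.3957
Solving, x = 4.545 × 10^-3 mol, y = 3.660 × 10^-3 mol
mass of NaOH = 4.545 × 10^-3 × 40.00 = 0.1818 g

0.1818 g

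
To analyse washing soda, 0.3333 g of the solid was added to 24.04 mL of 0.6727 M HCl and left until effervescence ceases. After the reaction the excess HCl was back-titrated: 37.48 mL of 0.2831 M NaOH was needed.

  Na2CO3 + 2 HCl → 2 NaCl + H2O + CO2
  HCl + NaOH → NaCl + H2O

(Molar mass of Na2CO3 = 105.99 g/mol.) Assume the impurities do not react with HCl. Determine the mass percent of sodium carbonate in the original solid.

88.42 %

n(HCl) added = 0.02404 × 0.6727 = 0.01617 mol
n(NaOH) used in back-titration = 0.03748 × 0.2831 = 0.01061 mol
n(HCl) left over = 0.01061 mol (1:1 ratio)
n(HCl) consumed by analyte = 0.01617 − 0.01061 = 5.561 × 10^-3 mol
From the 1:2 ratio, n(Na2CO3) = 1/2 × 5.561 × 10^-3 = 2.781 × 10^-3 mol
mass of Na2CO3 = 2.781 × 10^-3 × 105.99 = 0.2947 g
% Na2CO3 = 0.2947 / 0.3333 × 100 = 88.42 %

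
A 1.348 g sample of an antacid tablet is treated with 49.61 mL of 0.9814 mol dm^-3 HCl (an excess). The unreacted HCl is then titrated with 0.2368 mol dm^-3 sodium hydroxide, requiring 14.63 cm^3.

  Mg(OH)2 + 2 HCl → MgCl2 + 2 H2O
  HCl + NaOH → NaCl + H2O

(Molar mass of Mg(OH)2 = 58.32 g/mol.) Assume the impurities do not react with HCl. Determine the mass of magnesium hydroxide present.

n(HCl) added = 0.04961 × 0.9814 = 0.04869 mol
n(NaOH) used in back-titration = 0.01463 × 0.2368 = 3.464 × 10^-3 mol
n(HCl) left over = 3.464 × 10^-3 mol (1:1 ratio)
n(HCl) consumed by analyte = 0.04869 − 3.464 × 10^-3 = 0.04522 mol
From the 1:2 ratio, n(Mg(OH)2) = 1/2 × 0.04522 = 0.02261 mol
mass of Mg(OH)2 = 0.02261 × 58.32 = 1.319 g

1.319 g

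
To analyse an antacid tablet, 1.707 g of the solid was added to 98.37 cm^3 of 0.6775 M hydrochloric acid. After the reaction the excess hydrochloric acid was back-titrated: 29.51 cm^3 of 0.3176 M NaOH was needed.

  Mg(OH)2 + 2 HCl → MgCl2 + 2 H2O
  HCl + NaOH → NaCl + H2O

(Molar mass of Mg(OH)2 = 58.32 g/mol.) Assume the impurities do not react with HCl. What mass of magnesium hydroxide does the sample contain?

n(HCl) added = 0.09837 × 0.6775 = 0.06665 mol
n(NaOH) used in back-titration = 0.02951 × 0.3176 = 9.372 × 10^-3 mol
n(HCl) left over = 9.372 × 10^-3 mol (1:1 ratio)
n(HCl) consumed by analyte = 0.06665 − 9.372 × 10^-3 = 0.05727 mol
From the 1:2 ratio, n(Mg(OH)2) = 1/2 × 0.05727 = 0.02864 mol
mass of Mg(OH)2 = 0.02864 × 58.32 = 1.670 g

1.670 g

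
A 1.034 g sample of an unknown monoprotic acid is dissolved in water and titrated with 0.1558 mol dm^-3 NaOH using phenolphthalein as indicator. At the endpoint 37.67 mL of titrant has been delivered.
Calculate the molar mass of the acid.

n(NaOH) = 0.03767 L × 0.1558 mol/L = 5.869 × 10^-3 mol
n(HA) = 5.869 × 10^-3 mol (1:1 ratio)
M = m / n = 1.034 g / 5.869 × 10^-3 mol = 176.2 g/mol

176.2 g/mol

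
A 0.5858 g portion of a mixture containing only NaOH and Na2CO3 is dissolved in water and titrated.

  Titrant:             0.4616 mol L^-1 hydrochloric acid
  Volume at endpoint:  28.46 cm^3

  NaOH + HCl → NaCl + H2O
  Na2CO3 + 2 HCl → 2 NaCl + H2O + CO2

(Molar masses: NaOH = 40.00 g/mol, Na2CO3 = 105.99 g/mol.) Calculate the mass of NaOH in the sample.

0.3398 g

n(HCl) = 0.02846 × 0.4616 = 0.01314 mol
Let x = n(NaOH), y = n(Na2CO3).
Titrant: 1x + 2y = 0.01314;  mass: 40.00x + 105.99y = 0.5858
Solving, x = 8.496 × 10^-3 mol, y = 2.321 × 10^-3 mol
mass of NaOH = 8.496 × 10^-3 × 40.00 = 0.3398 g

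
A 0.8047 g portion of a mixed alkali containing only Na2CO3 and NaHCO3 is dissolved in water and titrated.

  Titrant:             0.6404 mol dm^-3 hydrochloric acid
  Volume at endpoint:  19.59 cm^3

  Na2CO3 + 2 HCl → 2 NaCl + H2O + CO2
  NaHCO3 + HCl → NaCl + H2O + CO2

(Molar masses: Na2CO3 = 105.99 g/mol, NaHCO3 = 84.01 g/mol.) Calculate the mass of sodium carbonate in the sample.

0.4259 g

n(HCl) = 0.01959 × 0.6404 = 0.01255 mol
Let x = n(Na2CO3), y = n(NaHCO3).
Titrant: 2x + 1y = 0.01255;  mass: 105.99x + 84.01y = 0.8047
Solving, x = 4.018 × 10^-3 mol, y = 4.509 × 10^-3 mol
mass of Na2CO3 = 4.018 × 10^-3 × 105.99 = 0.4259 g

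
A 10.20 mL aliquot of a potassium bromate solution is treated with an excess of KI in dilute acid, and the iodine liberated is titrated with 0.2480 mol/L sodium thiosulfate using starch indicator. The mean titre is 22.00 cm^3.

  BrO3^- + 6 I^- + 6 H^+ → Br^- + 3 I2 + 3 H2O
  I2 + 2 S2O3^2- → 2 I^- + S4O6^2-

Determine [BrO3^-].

0.08915 mol/L

n(S2O3^2-) = 0.02200 × 0.2480 = 5.456 × 10^-3 mol
n(I2) = n(S2O3^2-)/2 = 2.728 × 10^-3 mol
From the 1:3 ratio, n(BrO3^-) in the aliquot = 1/3 × 2.728 × 10^-3 = 9.093 × 10^-4 mol
[BrO3^-] = 9.093 × 10^-4 / 0.01020 = 0.08915 mol/L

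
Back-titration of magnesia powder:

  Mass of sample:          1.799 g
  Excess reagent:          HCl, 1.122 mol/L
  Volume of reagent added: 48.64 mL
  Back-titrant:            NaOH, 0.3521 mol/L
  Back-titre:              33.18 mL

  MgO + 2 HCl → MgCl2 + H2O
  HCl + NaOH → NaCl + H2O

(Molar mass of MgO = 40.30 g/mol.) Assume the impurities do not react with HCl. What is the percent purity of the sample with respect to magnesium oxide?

48.04 %

n(HCl) added = 0.04864 × 1.122 = 0.05457 mol
n(NaOH) used in back-titration = 0.03318 × 0.3521 = 0.01168 mol
n(HCl) left over = 0.01168 mol (1:1 ratio)
n(HCl) consumed by analyte = 0.05457 − 0.01168 = 0.04289 mol
From the 1:2 ratio, n(MgO) = 1/2 × 0.04289 = 0.02145 mol
mass of MgO = 0.02145 × 40.30 = 0.8643 g
% MgO = 0.8643 / 1.799 × 100 = 48.04 %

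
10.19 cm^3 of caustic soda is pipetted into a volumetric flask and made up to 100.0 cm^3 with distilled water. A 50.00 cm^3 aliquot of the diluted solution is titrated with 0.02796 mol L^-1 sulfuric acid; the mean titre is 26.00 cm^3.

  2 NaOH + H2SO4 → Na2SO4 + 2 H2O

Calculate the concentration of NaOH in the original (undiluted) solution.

n(H2SO4) = 0.02600 × 0.02796 = 7.270 × 10^-4 mol
From the 2:1 ratio, n(NaOH) in the aliquot = 2/1 × 7.270 × 10^-4 = 1.454 × 10^-3 mol
[NaOH]_dilute = 1.454 × 10^-3 / 0.05000 = 0.02908 mol/L
Dilution factor = 100.0 / 10.19 = 9.814
[NaOH]_stock = 0.02908 × 9.814 = 0.2854 mol/L

0.2854 mol/L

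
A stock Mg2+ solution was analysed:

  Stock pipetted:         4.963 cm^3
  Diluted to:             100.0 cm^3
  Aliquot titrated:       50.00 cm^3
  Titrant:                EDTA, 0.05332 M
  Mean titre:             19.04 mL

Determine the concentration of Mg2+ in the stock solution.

0.4091 M

Mg^2+ + EDTA^4- → [Mg(EDTA)]^2-
n(EDTA) = 0.01904 × 0.05332 = 1.015 × 10^-3 mol
n(Mg2+) in the aliquot = 1.015 × 10^-3 mol (1:1 ratio)
[Mg2+]_dilute = 1.015 × 10^-3 / 0.05000 = 0.02030 mol/L
Dilution factor = 100.0 / 4.963 = 20.15
[Mg2+]_stock = 0.02030 × 20.15 = 0.4091 mol/L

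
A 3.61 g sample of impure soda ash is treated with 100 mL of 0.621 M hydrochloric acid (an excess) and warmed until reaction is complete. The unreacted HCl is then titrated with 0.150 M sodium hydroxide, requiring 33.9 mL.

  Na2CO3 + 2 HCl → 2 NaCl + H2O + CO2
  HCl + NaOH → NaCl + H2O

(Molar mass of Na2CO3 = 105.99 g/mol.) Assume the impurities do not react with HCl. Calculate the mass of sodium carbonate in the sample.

3.02 g

n(HCl) added = 0.100 × 0.621 = 0.0621 mol
n(NaOH) used in back-titration = 0.0339 × 0.150 = 5.08 × 10^-3 mol
n(HCl) left over = 5.08 × 10^-3 mol (1:1 ratio)
n(HCl) consumed by analyte = 0.0621 − 5.08 × 10^-3 = 0.0570 mol
From the 1:2 ratio, n(Na2CO3) = 1/2 × 0.0570 = 0.0285 mol
mass of Na2CO3 = 0.0285 × 105.99 = 3.02 g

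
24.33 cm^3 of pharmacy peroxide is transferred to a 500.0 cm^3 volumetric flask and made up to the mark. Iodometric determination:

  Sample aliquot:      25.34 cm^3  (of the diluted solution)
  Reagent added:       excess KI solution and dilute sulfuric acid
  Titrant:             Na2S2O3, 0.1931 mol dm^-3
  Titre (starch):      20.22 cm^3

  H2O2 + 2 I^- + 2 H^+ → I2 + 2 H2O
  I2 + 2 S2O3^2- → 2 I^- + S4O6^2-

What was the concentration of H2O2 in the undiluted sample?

1.583 mol/L

n(S2O3^2-) = 0.02022 × 0.1931 = 3.904 × 10^-3 mol
n(I2) = n(S2O3^2-)/2 = 1.952 × 10^-3 mol
n(H2O2) in the aliquot = 1.952 × 10^-3 mol (1:1 ratio)
[H2O2]_dilute = 1.952 × 10^-3 / 0.02534 = 0.07704 mol/L
[H2O2]_original = 0.07704 × 500.0/24.33 = 1.583 mol/L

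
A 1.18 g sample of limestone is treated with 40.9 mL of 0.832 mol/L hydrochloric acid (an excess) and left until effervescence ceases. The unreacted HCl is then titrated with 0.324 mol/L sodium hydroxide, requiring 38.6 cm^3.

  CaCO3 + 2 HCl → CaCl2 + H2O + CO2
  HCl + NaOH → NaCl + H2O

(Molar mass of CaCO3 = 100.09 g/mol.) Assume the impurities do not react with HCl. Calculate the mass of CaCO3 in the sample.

n(HCl) added = 0.0409 × 0.832 = 0.0340 mol
n(NaOH) used in back-titration = 0.0386 × 0.324 = 0.0125 mol
n(HCl) left over = 0.0125 mol (1:1 ratio)
n(HCl) consumed by analyte = 0.0340 − 0.0125 = 0.0215 mol
From the 1:2 ratio, n(CaCO3) = 1/2 × 0.0215 = 0.0108 mol
mass of CaCO3 = 0.0108 × 100.09 = 1.08 g

1.08 g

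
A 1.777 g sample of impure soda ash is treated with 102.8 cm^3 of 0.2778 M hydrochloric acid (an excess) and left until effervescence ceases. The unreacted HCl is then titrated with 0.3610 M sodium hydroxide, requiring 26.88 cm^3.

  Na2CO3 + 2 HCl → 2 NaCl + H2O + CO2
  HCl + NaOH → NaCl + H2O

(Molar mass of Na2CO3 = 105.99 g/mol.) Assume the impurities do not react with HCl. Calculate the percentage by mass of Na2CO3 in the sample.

56.23 %

n(HCl) added = 0.1028 × 0.2778 = 0.02856 mol
n(NaOH) used in back-titration = 0.02688 × 0.3610 = 9.704 × 10^-3 mol
n(HCl) left over = 9.704 × 10^-3 mol (1:1 ratio)
n(HCl) consumed by analyte = 0.02856 − 9.704 × 10^-3 = 0.01885 mol
From the 1:2 ratio, n(Na2CO3) = 1/2 × 0.01885 = 9.427 × 10^-3 mol
mass of Na2CO3 = 9.427 × 10^-3 × 105.99 = 0.9992 g
% Na2CO3 = 0.9992 / 1.777 × 100 = 56.23 %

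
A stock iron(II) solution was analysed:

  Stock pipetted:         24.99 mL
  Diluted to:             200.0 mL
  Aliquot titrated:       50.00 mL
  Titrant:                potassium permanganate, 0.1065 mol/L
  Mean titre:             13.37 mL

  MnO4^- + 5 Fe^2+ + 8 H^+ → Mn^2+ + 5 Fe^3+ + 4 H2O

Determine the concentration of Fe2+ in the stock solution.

n(KMnO4) = 0.01337 × 0.1065 = 1.424 × 10^-3 mol
From the 5:1 ratio, n(Fe2+) in the aliquot = 5/1 × 1.424 × 10^-3 = 7.120 × 10^-3 mol
[Fe2+]_dilute = 7.120 × 10^-3 / 0.05000 = 0.1424 mol/L
Dilution factor = 200.0 / 24.99 = 8.003
[Fe2+]_stock = 0.1424 × 8.003 = 1.140 mol/L

1.140 mol/L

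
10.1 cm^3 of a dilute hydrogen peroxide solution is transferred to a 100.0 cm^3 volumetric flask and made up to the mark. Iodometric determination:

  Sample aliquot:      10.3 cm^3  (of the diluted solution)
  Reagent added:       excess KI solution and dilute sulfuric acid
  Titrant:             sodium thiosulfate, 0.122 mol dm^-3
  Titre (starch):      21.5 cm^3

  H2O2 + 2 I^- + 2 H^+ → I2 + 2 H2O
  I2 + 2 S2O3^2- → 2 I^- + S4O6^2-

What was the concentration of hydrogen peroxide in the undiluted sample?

n(S2O3^2-) = 0.0215 × 0.122 = 2.62 × 10^-3 mol
n(I2) = n(S2O3^2-)/2 = 1.31 × 10^-3 mol
n(H2O2) in the aliquot = 1.31 × 10^-3 mol (1:1 ratio)
[H2O2]_dilute = 1.31 × 10^-3 / 0.0103 = 0.127 mol/L
[H2O2]_original = 0.127 × 100.0/10.1 = 1.26 mol/L

1.26 mol/L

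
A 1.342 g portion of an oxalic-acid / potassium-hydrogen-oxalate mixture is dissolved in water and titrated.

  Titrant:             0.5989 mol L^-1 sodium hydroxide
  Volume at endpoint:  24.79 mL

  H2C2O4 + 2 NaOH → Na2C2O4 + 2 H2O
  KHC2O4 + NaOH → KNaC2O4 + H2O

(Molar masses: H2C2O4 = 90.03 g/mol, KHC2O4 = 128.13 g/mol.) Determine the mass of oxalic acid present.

0.3035 g

n(NaOH) = 0.02479 × 0.5989 = 0.01485 mol
Let x = n(H2C2O4), y = n(KHC2O4).
Titrant: 2x + 1y = 0.01485;  mass: 90.03x + 128.13y = 1.342
Solving, x = 3.371 × 10^-3 mol, y = 8.105 × 10^-3 mol
mass of H2C2O4 = 3.371 × 10^-3 × 90.03 = 0.3035 g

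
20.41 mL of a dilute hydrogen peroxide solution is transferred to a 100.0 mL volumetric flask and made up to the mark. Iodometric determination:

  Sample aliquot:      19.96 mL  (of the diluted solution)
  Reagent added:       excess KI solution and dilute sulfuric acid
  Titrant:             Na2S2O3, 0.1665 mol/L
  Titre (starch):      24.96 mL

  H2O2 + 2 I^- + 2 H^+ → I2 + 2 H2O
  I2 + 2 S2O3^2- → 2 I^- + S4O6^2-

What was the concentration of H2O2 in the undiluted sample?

n(S2O3^2-) = 0.02496 × 0.1665 = 4.156 × 10^-3 mol
n(I2) = n(S2O3^2-)/2 = 2.078 × 10^-3 mol
n(H2O2) in the aliquot = 2.078 × 10^-3 mol (1:1 ratio)
[H2O2]_dilute = 2.078 × 10^-3 / 0.01996 = 0.1041 mol/L
[H2O2]_original = 0.1041 × 100.0/20.41 = 0.5101 mol/L

0.5101 mol/L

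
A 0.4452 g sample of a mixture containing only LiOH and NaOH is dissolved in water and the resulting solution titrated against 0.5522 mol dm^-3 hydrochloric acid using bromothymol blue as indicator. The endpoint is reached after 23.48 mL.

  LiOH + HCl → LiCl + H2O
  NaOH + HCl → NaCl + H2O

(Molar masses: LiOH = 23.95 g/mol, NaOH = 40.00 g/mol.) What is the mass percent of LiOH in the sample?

n(HCl) = 0.02348 × 0.5522 = 0.01297 mol
Let x = n(LiOH), y = n(NaOH).
Titrant: 1x + 1y = 0.01297;  mass: 23.95x + 40.00y = 0.4452
Solving, x = 4.575 × 10^-3 mol, y = 8.391 × 10^-3 mol
mass of LiOH = 4.575 × 10^-3 × 23.95 = 0.1096 g
% LiOH = 0.1096 / 0.4452 × 100 = 24.61 %

24.61 %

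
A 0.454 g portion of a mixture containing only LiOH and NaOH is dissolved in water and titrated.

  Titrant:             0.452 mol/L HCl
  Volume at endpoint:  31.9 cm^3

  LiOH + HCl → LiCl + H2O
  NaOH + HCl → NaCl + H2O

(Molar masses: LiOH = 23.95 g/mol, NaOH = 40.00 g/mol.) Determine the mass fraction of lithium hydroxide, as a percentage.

40.3 %

n(HCl) = 0.0319 × 0.452 = 0.0144 mol
Let x = n(LiOH), y = n(NaOH).
Titrant: 1x + 1y = 0.0144;  mass: 23.95x + 40.00y = 0.454
Solving, x = 7.65 × 10^-3 mol, y = 6.77 × 10^-3 mol
mass of LiOH = 7.65 × 10^-3 × 23.95 = 0.183 g
% LiOH = 0.183 / 0.454 × 100 = 40.3 %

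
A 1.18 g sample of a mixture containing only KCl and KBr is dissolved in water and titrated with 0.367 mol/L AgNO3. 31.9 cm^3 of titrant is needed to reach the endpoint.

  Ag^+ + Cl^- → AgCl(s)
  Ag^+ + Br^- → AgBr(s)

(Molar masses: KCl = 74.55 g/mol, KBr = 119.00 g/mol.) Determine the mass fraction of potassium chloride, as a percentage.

30.3 %

n(AgNO3) = 0.0319 × 0.367 = 0.0117 mol
Let x = n(KCl), y = n(KBr).
Titrant: 1x + 1y = 0.0117;  mass: 74.55x + 119.00y = 1.18
Solving, x = 4.80 × 10^-3 mol, y = 6.91 × 10^-3 mol
mass of KCl = 4.80 × 10^-3 × 74.55 = 0.358 g
% KCl = 0.358 / 1.18 × 100 = 30.3 %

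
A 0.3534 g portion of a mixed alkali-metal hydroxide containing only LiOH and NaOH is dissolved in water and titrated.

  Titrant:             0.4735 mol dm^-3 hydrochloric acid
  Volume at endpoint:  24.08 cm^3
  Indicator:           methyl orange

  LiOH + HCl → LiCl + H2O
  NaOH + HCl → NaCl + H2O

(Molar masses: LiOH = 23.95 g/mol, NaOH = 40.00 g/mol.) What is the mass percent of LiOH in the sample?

n(HCl) = 0.02408 × 0.4735 = 0.01140 mol
Let x = n(LiOH), y = n(NaOH).
Titrant: 1x + 1y = 0.01140;  mass: 23.95x + 40.00y = 0.3534
Solving, x = 6.397 × 10^-3 mol, y = 5.005 × 10^-3 mol
mass of LiOH = 6.397 × 10^-3 × 23.95 = 0.1532 g
% LiOH = 0.1532 / 0.3534 × 100 = 43.35 %

43.35 %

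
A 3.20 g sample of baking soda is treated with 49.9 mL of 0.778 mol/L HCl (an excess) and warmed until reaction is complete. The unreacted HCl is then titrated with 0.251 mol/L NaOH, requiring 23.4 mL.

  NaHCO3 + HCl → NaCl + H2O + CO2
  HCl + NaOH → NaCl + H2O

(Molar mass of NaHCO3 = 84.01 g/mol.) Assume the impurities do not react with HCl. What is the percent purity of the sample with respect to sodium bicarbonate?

86.5 %

n(HCl) added = 0.0499 × 0.778 = 0.0388 mol
n(NaOH) used in back-titration = 0.0234 × 0.251 = 5.87 × 10^-3 mol
n(HCl) left over = 5.87 × 10^-3 mol (1:1 ratio)
n(HCl) consumed by analyte = 0.0388 − 5.87 × 10^-3 = 0.0329 mol
n(NaHCO3) = 0.0329 mol (1:1 ratio)
mass of NaHCO3 = 0.0329 × 84.01 = 2.77 g
% NaHCO3 = 2.77 / 3.20 × 100 = 86.5 %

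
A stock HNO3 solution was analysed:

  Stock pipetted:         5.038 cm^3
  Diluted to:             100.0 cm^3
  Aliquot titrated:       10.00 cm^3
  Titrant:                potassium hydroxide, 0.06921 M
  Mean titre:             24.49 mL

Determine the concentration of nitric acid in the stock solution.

3.364 M

HNO3 + KOH → KNO3 + H2O
n(KOH) = 0.02449 × 0.06921 = 1.695 × 10^-3 mol
n(HNO3) in the aliquot = 1.695 × 10^-3 mol (1:1 ratio)
[HNO3]_dilute = 1.695 × 10^-3 / 0.01000 = 0.1695 mol/L
Dilution factor = 100.0 / 5.038 = 19.85
[HNO3]_stock = 0.1695 × 19.85 = 3.364 mol/L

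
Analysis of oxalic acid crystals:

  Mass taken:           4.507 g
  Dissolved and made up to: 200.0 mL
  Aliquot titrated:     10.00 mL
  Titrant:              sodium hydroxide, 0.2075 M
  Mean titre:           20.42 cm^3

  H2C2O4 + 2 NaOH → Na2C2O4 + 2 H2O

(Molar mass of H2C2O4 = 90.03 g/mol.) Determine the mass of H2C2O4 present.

3.815 g

n(NaOH) per titration = 0.02042 × 0.2075 = 4.237 × 10^-3 mol
From the 1:2 ratio, n(H2C2O4) in each aliquot = 1/2 × 4.237 × 10^-3 = 2.119 × 10^-3 mol
n(H2C2O4) in the whole flask = 2.119 × 10^-3 × 200.0/10.00 = 0.04237 mol
mass of H2C2O4 = 0.04237 × 90.03 = 3.815 g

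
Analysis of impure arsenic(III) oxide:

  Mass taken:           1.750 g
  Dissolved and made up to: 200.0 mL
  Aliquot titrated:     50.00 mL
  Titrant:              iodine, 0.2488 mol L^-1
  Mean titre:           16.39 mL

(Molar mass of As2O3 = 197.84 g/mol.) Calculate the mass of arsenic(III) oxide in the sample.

As2O3 + 2 I2 + 2 H2O → As2O5 + 4 HI
n(I2) per titration = 0.01639 × 0.2488 = 4.078 × 10^-3 mol
From the 1:2 ratio, n(As2O3) in each aliquot = 1/2 × 4.078 × 10^-3 = 2.039 × 10^-3 mol
n(As2O3) in the whole flask = 2.039 × 10^-3 × 200.0/50.00 = 8.156 × 10^-3 mol
mass of As2O3 = 8.156 × 10^-3 × 197.84 = 1.614 g

1.614 g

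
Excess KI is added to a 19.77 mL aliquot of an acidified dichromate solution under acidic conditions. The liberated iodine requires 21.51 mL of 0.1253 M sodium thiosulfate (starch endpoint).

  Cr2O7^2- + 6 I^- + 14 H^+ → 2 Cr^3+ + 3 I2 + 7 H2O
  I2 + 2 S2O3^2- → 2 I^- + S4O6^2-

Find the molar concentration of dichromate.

0.02272 M

n(S2O3^2-) = 0.02151 × 0.1253 = 2.695 × 10^-3 mol
n(I2) = n(S2O3^2-)/2 = 1.348 × 10^-3 mol
From the 1:3 ratio, n(Cr2O7^2-) in the aliquot = 1/3 × 1.348 × 10^-3 = 4.492 × 10^-4 mol
[Cr2O7^2-] = 4.492 × 10^-4 / 0.01977 = 0.02272 mol/L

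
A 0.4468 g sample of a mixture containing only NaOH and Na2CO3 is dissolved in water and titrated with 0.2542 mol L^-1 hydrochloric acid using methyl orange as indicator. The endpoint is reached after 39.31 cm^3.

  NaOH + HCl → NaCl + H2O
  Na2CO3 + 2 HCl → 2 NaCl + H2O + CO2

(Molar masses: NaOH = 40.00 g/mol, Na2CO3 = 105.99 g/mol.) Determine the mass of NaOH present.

0.2547 g

n(HCl) = 0.03931 × 0.2542 = 9.993 × 10^-3 mol
Let x = n(NaOH), y = n(Na2CO3).
Titrant: 1x + 2y = 9.993 × 10^-3;  mass: 40.00x + 105.99y = 0.4468
Solving, x = 6.368 × 10^-3 mol, y = 1.812 × 10^-3 mol
mass of NaOH = 6.368 × 10^-3 × 40.00 = 0.2547 g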